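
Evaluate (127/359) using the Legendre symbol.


p = 359 is prime, so compute (127/359) with the reciprocity algorithm (Jacobi-symbol steps: pull out 2s via (2/n), flip via reciprocity, reduce):
  reciprocity: (127/359) -> -(359/127)
  reduce: (105/127)
  reciprocity: (105/127) -> +(127/105)
  reduce: (22/105)
  pull out 2: (2/105) = +1  (since 105 mod 8 = 1)
  reciprocity: (11/105) -> +(105/11)
  reduce: (6/11)
  pull out 2: (2/11) = -1  (since 11 mod 8 = 3)
  reciprocity: (3/11) -> -(11/3)
  reduce: (2/3)
  pull out 2: (2/3) = -1  (since 3 mod 8 = 3)
  (1/3) = 1
Product of signs = 1
(127/359) = 1

1


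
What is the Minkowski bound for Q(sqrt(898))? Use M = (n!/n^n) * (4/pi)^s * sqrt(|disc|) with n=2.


d = 898, d mod 4 = 2, so disc(K) = 4d = 3592; |disc(K)| = 3592
Real quadratic field, so n = 2, s = r2 = 0, r1 = 2
M = (n!/n^n) * (4/pi)^s * sqrt(|disc(K)|) = (2!/2^2) * (4/pi)^0 * sqrt(3592)
= 0.5 * 1.000000 * 59.933296
= 29.9666

29.9666


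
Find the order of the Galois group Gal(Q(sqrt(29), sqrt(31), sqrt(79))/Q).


The 3 square roots of distinct primes are multiplicatively independent over Q,
so [K:Q] = 2^3 and Gal(K/Q) is isomorphic to (Z/2Z)^3.
|Gal| = 2^3 = 8

8


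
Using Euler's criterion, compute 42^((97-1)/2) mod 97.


p = 97 is prime and the exponent is (p-1)/2 = 48, so by Euler's criterion 42^48 = (42/97) = +1 or -1 mod 97.
Compute by square-and-multiply:
  48 = 32 + 16 (binary 110000)
  Repeated squaring mod 97: 42^1 = 42, 42^2 = 18, 42^4 = 33, 42^8 = 22, 42^16 = 96, 42^32 = 1
  42^48 = 42^32 * 42^16 = 1 * 96 mod 97
    1 * 96 = 96 = 96 mod 97
  42^48 = 96 mod 97
Result 96 = p - 1 = -1 mod 97: 42 is a quadratic non-residue mod 97. As a residue in [0, p-1] the value is 96.
42^48 mod 97 = 96

96


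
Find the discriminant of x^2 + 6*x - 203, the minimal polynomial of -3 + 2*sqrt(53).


The element -3 + 2*sqrt(53) has minimal polynomial:
x^2 + 6*x - 203
Discriminant = (6)^2 - 4*(-203)
= 36 + 812
= 848

848


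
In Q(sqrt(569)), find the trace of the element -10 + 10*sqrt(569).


Tr(a + b*sqrt(d)) = (a + b*sqrt(d)) + (a - b*sqrt(d)) = 2a
= 2 * (-10)
= -20

-20


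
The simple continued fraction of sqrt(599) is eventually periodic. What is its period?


Run the CF algorithm for sqrt(599).
a_0 = floor(sqrt(599)) = 24; set m_0=0, q_0=1.
Recurrence: m' = q*a - m,  q' = (d - m'^2)/q,  a' = floor((a_0 + m')/q').
  step 1: m=24, q=23, a=2
  step 2: m=22, q=5, a=9
  step 3: m=23, q=14, a=3
  step 4: m=19, q=17, a=2
  step 5: m=15, q=22, a=1
  step 6: m=7, q=25, a=1
  step 7: m=18, q=11, a=3
  step 8: m=15, q=34, a=1
  step 9: m=19, q=7, a=6
  step 10: m=23, q=10, a=4
  step 11: m=17, q=31, a=1
  step 12: m=14, q=13, a=2
  step 13: m=12, q=35, a=1
  step 14: m=23, q=2, a=23
  step 15: m=23, q=35, a=1
  step 16: m=12, q=13, a=2
  step 17: m=14, q=31, a=1
  step 18: m=17, q=10, a=4
  step 19: m=23, q=7, a=6
  step 20: m=19, q=34, a=1
  step 21: m=15, q=11, a=3
  step 22: m=18, q=25, a=1
  step 23: m=7, q=22, a=1
  step 24: m=15, q=17, a=2
  step 25: m=19, q=14, a=3
  step 26: m=23, q=5, a=9
  step 27: m=22, q=23, a=2
  step 28: m=24, q=1, a=48
a_28 = 2*a_0 = 48, so the period closes here.
sqrt(599) = [24; 2, 9, 3, 2, 1, 1, 3, 1, 6, 4, 1, 2, 1, 23, 1, 2, 1, 4, 6, 1, 3, 1, 1, 2, 3, 9, 2, 48]
Period length = 28

28


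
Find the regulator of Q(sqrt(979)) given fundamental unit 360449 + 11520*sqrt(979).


epsilon = 360449 + 11520*sqrt(979)
= 720898.0000
R = ln(720898.0000)
= 13.4883

13.4883


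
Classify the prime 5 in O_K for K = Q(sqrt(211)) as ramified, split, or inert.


K = Q(sqrt(211)). Since d mod 4 = 3, disc(K) = 844.
Check p | disc: 844 mod 5 = 4.
p does not divide disc. Compute Legendre symbol (d/p):
1^((5-1)/2) mod 5 = 1
(d/p) = 1, so p splits: (p) = P*P' with e=1, f=1, g=2.
Therefore p is split.

split


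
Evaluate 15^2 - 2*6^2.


x^2 - d*y^2
= 15^2 - 2*6^2
= 225 - 72
= 153

153


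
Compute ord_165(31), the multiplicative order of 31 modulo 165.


We want ord_165(31), the smallest k >= 1 with 31^k = 1 mod 165.
n = 165 = 3 * 5 * 11, phi(165) = 80; the order divides phi(n).
Divisors of 80: 1, 2, 4, 5, 8, 10, 16, 20, 40, 80
Repeated squaring mod 165: 31^1 = 31, 31^2 = 136, 31^4 = 16, 31^8 = 91, 31^16 = 31, 31^32 = 136, 31^64 = 16
Test divisors in increasing order:
  k=1: 31^1 = 31 mod 165
  k=2: 31^2 = 136 mod 165
  k=4: 31^4 = 16 mod 165
  k=5: 31^5 = 16 * 31 = 1 mod 165  <- first divisor giving 1
Order = 5

5


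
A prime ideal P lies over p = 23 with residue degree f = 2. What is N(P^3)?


N(P^a) = p^(a*f)
= 23^(3*2)
= 23^6
= 148035889

148035889


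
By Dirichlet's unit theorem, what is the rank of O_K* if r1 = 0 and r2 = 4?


By Dirichlet's unit theorem:
rank = r1 + r2 - 1
= 0 + 4 - 1
= 3

3


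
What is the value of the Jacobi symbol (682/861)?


Compute (682/861) via quadratic reciprocity:
  pull out 2: (2/861) = -1  (since 861 mod 8 = 5)
  reciprocity: (341/861) -> +(861/341)
  reduce: (179/341)
  reciprocity: (179/341) -> +(341/179)
  reduce: (162/179)
  pull out 2: (2/179) = -1  (since 179 mod 8 = 3)
  reciprocity: (81/179) -> +(179/81)
  reduce: (17/81)
  reciprocity: (17/81) -> +(81/17)
  reduce: (13/17)
  reciprocity: (13/17) -> +(17/13)
  reduce: (4/13)
  pull out 2: (2/13) = -1  (since 13 mod 8 = 5)
  pull out 2: (2/13) = -1  (since 13 mod 8 = 5)
  (1/13) = 1
Product of signs = 1

1


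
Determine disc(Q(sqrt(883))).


For K = Q(sqrt(d)) with d squarefree: disc(K) = d if d = 1 mod 4, and disc(K) = 4d if d = 2 or 3 mod 4.
Here d = 883, and d mod 4 = 3.
d = 3 mod 4, not 1 (O_K = Z[sqrt(d)]), so disc(K) = 4d = 4 * (883) = 3532

3532


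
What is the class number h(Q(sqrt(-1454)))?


K = Q(sqrt(-1454)). d mod 4 = 2, so D = disc(K) = 4d = -5816
h(K) equals the number of primitive reduced positive-definite forms (a, b, c) = a*x^2 + b*x*y + c*y^2 with b^2 - 4ac = D,
where reduced means |b| <= a <= c, with b >= 0 whenever |b| = a or a = c, and primitive means gcd(a, b, c) = 1.
Reduced forces 3a^2 <= |D| = 5816, so 1 <= a <= 44; b must have the parity of D, and c = (b^2 - D)/(4a) must be an integer >= a.
Enumerate a = 1..44, b in [-a, a]:
  a=1: (1, 0, 1454)  [1]
  a=2: (2, 0, 727)  [1]
  a=3: (3, -2, 485), (3, 2, 485)  [2]
  a=4: none
  a=5: (5, -2, 291), (5, 2, 291)  [2]
  a=6: (6, -4, 243), (6, 4, 243)  [2]
  a=7: (7, -6, 209), (7, 6, 209)  [2]
  a=8: none
  a=9: (9, -4, 162), (9, 4, 162)  [2]
  a=10: (10, -8, 147), (10, 8, 147)  [2]
  a=11: (11, -6, 133), (11, 6, 133)  [2]
  a=12..13: none
  a=14: (14, -8, 105), (14, 8, 105)  [2]
  a=15: (15, -8, 98), (15, -2, 97), (15, 2, 97), (15, 8, 98)  [4]
  a=16: none
  a=17: (17, -10, 87), (17, 10, 87)  [2]
  a=18: (18, -4, 81), (18, 4, 81)  [2]
  a=19: (19, -6, 77), (19, 6, 77)  [2]
  a=20: none
  a=21: (21, -20, 74), (21, -8, 70), (21, 8, 70), (21, 20, 74)  [4]
  a=22: (22, -16, 69), (22, 16, 69)  [2]
  a=23: (23, -16, 66), (23, 16, 66)  [2]
  a=24: none
  a=25: (25, -22, 63), (25, 22, 63)  [2]
  a=26: none
  a=27: (27, -4, 54), (27, 4, 54)  [2]
  a=28: none
  a=29: (29, -10, 51), (29, 10, 51)  [2]
  a=30: (30, -28, 55), (30, -8, 49), (30, 8, 49), (30, 28, 55)  [4]
  a=31..32: none
  a=33: (33, -28, 50), (33, -16, 46), (33, 16, 46), (33, 28, 50)  [4]
  a=34: (34, -24, 47), (34, 24, 47)  [2]
  a=35: (35, -22, 45), (35, -8, 42), (35, 8, 42), (35, 22, 45)  [4]
  a=36: none
  a=37: (37, -20, 42), (37, 20, 42)  [2]
  a=38: (38, -32, 45), (38, 32, 45)  [2]
  a=39..44: none
Total reduced forms: 1 + 1 + 2 + 2 + 2 + 2 + 2 + 2 + 2 + 2 + 4 + 2 + 2 + 2 + 4 + 2 + 2 + 2 + 2 + 2 + 4 + 4 + 2 + 4 + 2 + 2 = 60
h = 60

60


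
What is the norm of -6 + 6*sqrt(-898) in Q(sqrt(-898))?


N(a + b*sqrt(d)) = a^2 - d*b^2
= (-6)^2 - (-898)*(6)^2
= 36 + 32328
= 32364

32364


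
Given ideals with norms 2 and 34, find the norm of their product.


N(IJ) = N(I) * N(J)
= 2 * 34
= 68

68


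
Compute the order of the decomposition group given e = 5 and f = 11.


|D_P| = e * f
= 5 * 11
= 55

55


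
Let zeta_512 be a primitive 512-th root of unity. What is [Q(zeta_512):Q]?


The degree equals Euler's totient phi(512).
512 = 2^9
phi(512) = 256

256


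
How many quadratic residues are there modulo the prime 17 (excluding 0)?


For prime p, the number of non-zero quadratic residues is (p-1)/2.
= (17-1)/2
= 8

8


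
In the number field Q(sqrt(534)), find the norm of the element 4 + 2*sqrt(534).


N(a + b*sqrt(d)) = a^2 - d*b^2
= (4)^2 - (534)*(2)^2
= 16 - 2136
= -2120

-2120


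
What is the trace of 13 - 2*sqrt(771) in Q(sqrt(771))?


Tr(a + b*sqrt(d)) = (a + b*sqrt(d)) + (a - b*sqrt(d)) = 2a
= 2 * (13)
= 26

26


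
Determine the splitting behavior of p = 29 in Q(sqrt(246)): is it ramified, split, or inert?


K = Q(sqrt(246)). Since d mod 4 = 2, disc(K) = 984.
Check p | disc: 984 mod 29 = 27.
p does not divide disc. Compute Legendre symbol (d/p):
14^((29-1)/2) mod 29 = -1
(d/p) = -1, so p is inert: (p) stays prime with e=1, f=2, g=1.
Therefore p is inert.

inert


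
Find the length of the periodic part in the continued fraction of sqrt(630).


Run the CF algorithm for sqrt(630).
a_0 = floor(sqrt(630)) = 25; set m_0=0, q_0=1.
Recurrence: m' = q*a - m,  q' = (d - m'^2)/q,  a' = floor((a_0 + m')/q').
  step 1: m=25, q=5, a=10
  step 2: m=25, q=1, a=50
a_2 = 2*a_0 = 50, so the period closes here.
sqrt(630) = [25; 10, 50]
Period length = 2

2


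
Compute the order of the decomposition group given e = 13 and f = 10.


|D_P| = e * f
= 13 * 10
= 130

130


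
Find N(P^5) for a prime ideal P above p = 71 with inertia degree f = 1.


N(P^a) = p^(a*f)
= 71^(5*1)
= 71^5
= 1804229351

1804229351


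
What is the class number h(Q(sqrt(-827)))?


K = Q(sqrt(-827)). d mod 4 = 1, so D = disc(K) = d = -827
h(K) equals the number of primitive reduced positive-definite forms (a, b, c) = a*x^2 + b*x*y + c*y^2 with b^2 - 4ac = D,
where reduced means |b| <= a <= c, with b >= 0 whenever |b| = a or a = c, and primitive means gcd(a, b, c) = 1.
Reduced forces 3a^2 <= |D| = 827, so 1 <= a <= 16; b must have the parity of D, and c = (b^2 - D)/(4a) must be an integer >= a.
Enumerate a = 1..16, b in [-a, a]:
  a=1: (1, 1, 207)  [1]
  a=2: none
  a=3: (3, -1, 69), (3, 1, 69)  [2]
  a=4..8: none
  a=9: (9, -1, 23), (9, 1, 23)  [2]
  a=10: none
  a=11: (11, -3, 19), (11, 3, 19)  [2]
  a=12..16: none
Total reduced forms: 1 + 2 + 2 + 2 = 7
h = 7

7


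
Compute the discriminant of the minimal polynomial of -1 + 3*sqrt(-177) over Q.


The element -1 + 3*sqrt(-177) has minimal polynomial:
x^2 + 2*x + 1594
Discriminant = (2)^2 - 4*(1594)
= 4 - 6376
= -6372

-6372


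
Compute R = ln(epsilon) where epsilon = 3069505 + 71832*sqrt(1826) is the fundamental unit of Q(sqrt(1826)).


epsilon = 3069505 + 71832*sqrt(1826)
= 6.1390e+06
R = ln(6.1390e+06)
= 15.6302

15.6302


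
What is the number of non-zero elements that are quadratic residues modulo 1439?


For prime p, the number of non-zero quadratic residues is (p-1)/2.
= (1439-1)/2
= 719

719


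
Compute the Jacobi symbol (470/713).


Compute (470/713) via quadratic reciprocity:
  pull out 2: (2/713) = +1  (since 713 mod 8 = 1)
  reciprocity: (235/713) -> +(713/235)
  reduce: (8/235)
  pull out 2: (2/235) = -1  (since 235 mod 8 = 3)
  pull out 2: (2/235) = -1  (since 235 mod 8 = 3)
  pull out 2: (2/235) = -1  (since 235 mod 8 = 3)
  (1/235) = 1
Product of signs = -1

-1


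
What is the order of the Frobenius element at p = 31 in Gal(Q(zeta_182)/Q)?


The Frobenius at p in Gal(Q(zeta_n)/Q) = (Z/nZ)* is the class of p, so its order is ord_182(31), the smallest k >= 1 with 31^k = 1 mod 182.
n = 182 = 2 * 7 * 13, phi(182) = 72; the order divides phi(n).
Divisors of 72: 1, 2, 3, 4, 6, 8, 9, 12, 18, 24, 36, 72
Repeated squaring mod 182: 31^1 = 31, 31^2 = 51, 31^4 = 53, 31^8 = 79, 31^16 = 53, 31^32 = 79, 31^64 = 53
Test divisors in increasing order:
  k=1: 31^1 = 31 mod 182
  k=2: 31^2 = 51 mod 182
  k=3: 31^3 = 51 * 31 = 125 mod 182
  k=4: 31^4 = 53 mod 182
  k=6: 31^6 = 53 * 51 = 155 mod 182
  k=8: 31^8 = 79 mod 182
  k=9: 31^9 = 79 * 31 = 83 mod 182
  k=12: 31^12 = 79 * 53 = 1 mod 182  <- first divisor giving 1
Order = 12

12


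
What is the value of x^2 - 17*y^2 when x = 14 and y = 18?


x^2 - d*y^2
= 14^2 - 17*18^2
= 196 - 5508
= -5312

-5312


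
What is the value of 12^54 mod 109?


p = 109 is prime and the exponent is (p-1)/2 = 54, so by Euler's criterion 12^54 = (12/109) = +1 or -1 mod 109.
Compute by square-and-multiply:
  54 = 32 + 16 + 4 + 2 (binary 110110)
  Repeated squaring mod 109: 12^1 = 12, 12^2 = 35, 12^4 = 26, 12^8 = 22, 12^16 = 48, 12^32 = 15
  12^54 = 12^32 * 12^16 * 12^4 * 12^2 = 15 * 48 * 26 * 35 mod 109
    15 * 48 = 720 = 66 mod 109
    66 * 26 = 1716 = 81 mod 109
    81 * 35 = 2835 = 1 mod 109
  12^54 = 1 mod 109
Result 1: 12 is a quadratic residue mod 109.
12^54 mod 109 = 1

1


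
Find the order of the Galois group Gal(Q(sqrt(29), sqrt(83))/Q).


The 2 square roots of distinct primes are multiplicatively independent over Q,
so [K:Q] = 2^2 and Gal(K/Q) is isomorphic to (Z/2Z)^2.
|Gal| = 2^2 = 4

4


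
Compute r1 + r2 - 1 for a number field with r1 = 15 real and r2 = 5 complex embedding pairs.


By Dirichlet's unit theorem:
rank = r1 + r2 - 1
= 15 + 5 - 1
= 19

19


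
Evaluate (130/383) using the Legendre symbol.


p = 383 is prime, so compute (130/383) with the reciprocity algorithm (Jacobi-symbol steps: pull out 2s via (2/n), flip via reciprocity, reduce):
  pull out 2: (2/383) = +1  (since 383 mod 8 = 7)
  reciprocity: (65/383) -> +(383/65)
  reduce: (58/65)
  pull out 2: (2/65) = +1  (since 65 mod 8 = 1)
  reciprocity: (29/65) -> +(65/29)
  reduce: (7/29)
  reciprocity: (7/29) -> +(29/7)
  reduce: (1/7)
  (1/7) = 1
Product of signs = 1
(130/383) = 1

1


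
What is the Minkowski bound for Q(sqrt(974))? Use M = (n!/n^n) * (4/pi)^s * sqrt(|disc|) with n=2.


d = 974, d mod 4 = 2, so disc(K) = 4d = 3896; |disc(K)| = 3896
Real quadratic field, so n = 2, s = r2 = 0, r1 = 2
M = (n!/n^n) * (4/pi)^s * sqrt(|disc(K)|) = (2!/2^2) * (4/pi)^0 * sqrt(3896)
= 0.5 * 1.000000 * 62.417946
= 31.2090

31.2090


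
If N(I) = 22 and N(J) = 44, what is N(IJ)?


N(IJ) = N(I) * N(J)
= 22 * 44
= 968

968


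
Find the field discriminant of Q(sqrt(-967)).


For K = Q(sqrt(d)) with d squarefree: disc(K) = d if d = 1 mod 4, and disc(K) = 4d if d = 2 or 3 mod 4.
Here d = -967, and d mod 4 = 1.
d = 1 mod 4 (O_K = Z[(1+sqrt(d))/2]), so disc(K) = d = -967

-967


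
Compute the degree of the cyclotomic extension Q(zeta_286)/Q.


The degree equals Euler's totient phi(286).
286 = 2 * 11 * 13
phi(286) = 120

120


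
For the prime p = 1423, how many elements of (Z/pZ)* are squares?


For prime p, the number of non-zero quadratic residues is (p-1)/2.
= (1423-1)/2
= 711

711


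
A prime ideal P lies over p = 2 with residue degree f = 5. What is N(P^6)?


N(P^a) = p^(a*f)
= 2^(6*5)
= 2^30
= 1073741824

1073741824


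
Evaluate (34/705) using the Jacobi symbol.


Compute (34/705) via quadratic reciprocity:
  pull out 2: (2/705) = +1  (since 705 mod 8 = 1)
  reciprocity: (17/705) -> +(705/17)
  reduce: (8/17)
  pull out 2: (2/17) = +1  (since 17 mod 8 = 1)
  pull out 2: (2/17) = +1  (since 17 mod 8 = 1)
  pull out 2: (2/17) = +1  (since 17 mod 8 = 1)
  (1/17) = 1
Product of signs = 1

1


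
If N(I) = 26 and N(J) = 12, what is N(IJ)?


N(IJ) = N(I) * N(J)
= 26 * 12
= 312

312


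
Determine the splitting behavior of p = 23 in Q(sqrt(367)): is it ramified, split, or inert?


K = Q(sqrt(367)). Since d mod 4 = 3, disc(K) = 1468.
Check p | disc: 1468 mod 23 = 19.
p does not divide disc. Compute Legendre symbol (d/p):
22^((23-1)/2) mod 23 = -1
(d/p) = -1, so p is inert: (p) stays prime with e=1, f=2, g=1.
Therefore p is inert.

inert


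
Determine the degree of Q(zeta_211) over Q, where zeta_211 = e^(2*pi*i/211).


The degree equals Euler's totient phi(211).
211 = 211
phi(211) = 210

210


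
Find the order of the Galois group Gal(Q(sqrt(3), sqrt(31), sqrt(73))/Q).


The 3 square roots of distinct primes are multiplicatively independent over Q,
so [K:Q] = 2^3 and Gal(K/Q) is isomorphic to (Z/2Z)^3.
|Gal| = 2^3 = 8

8


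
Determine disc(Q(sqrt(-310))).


For K = Q(sqrt(d)) with d squarefree: disc(K) = d if d = 1 mod 4, and disc(K) = 4d if d = 2 or 3 mod 4.
Here d = -310, and d mod 4 = 2.
d = 2 mod 4, not 1 (O_K = Z[sqrt(d)]), so disc(K) = 4d = 4 * (-310) = -1240

-1240


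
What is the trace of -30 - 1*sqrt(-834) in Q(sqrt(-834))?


Tr(a + b*sqrt(d)) = (a + b*sqrt(d)) + (a - b*sqrt(d)) = 2a
= 2 * (-30)
= -60

-60


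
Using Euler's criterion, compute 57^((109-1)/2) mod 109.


p = 109 is prime and the exponent is (p-1)/2 = 54, so by Euler's criterion 57^54 = (57/109) = +1 or -1 mod 109.
Compute by square-and-multiply:
  54 = 32 + 16 + 4 + 2 (binary 110110)
  Repeated squaring mod 109: 57^1 = 57, 57^2 = 88, 57^4 = 5, 57^8 = 25, 57^16 = 80, 57^32 = 78
  57^54 = 57^32 * 57^16 * 57^4 * 57^2 = 78 * 80 * 5 * 88 mod 109
    78 * 80 = 6240 = 27 mod 109
    27 * 5 = 135 = 26 mod 109
    26 * 88 = 2288 = 108 mod 109
  57^54 = 108 mod 109
Result 108 = p - 1 = -1 mod 109: 57 is a quadratic non-residue mod 109. As a residue in [0, p-1] the value is 108.
57^54 mod 109 = 108

108


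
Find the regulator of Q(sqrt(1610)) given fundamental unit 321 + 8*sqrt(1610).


epsilon = 321 + 8*sqrt(1610)
= 641.9984
R = ln(641.9984)
= 6.4646

6.4646


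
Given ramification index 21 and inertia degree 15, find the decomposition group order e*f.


|D_P| = e * f
= 21 * 15
= 315

315


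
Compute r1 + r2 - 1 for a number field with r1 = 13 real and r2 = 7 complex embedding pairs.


By Dirichlet's unit theorem:
rank = r1 + r2 - 1
= 13 + 7 - 1
= 19

19


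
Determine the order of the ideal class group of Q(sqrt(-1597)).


K = Q(sqrt(-1597)). d mod 4 = 3, so D = disc(K) = 4d = -6388
h(K) equals the number of primitive reduced positive-definite forms (a, b, c) = a*x^2 + b*x*y + c*y^2 with b^2 - 4ac = D,
where reduced means |b| <= a <= c, with b >= 0 whenever |b| = a or a = c, and primitive means gcd(a, b, c) = 1.
Reduced forces 3a^2 <= |D| = 6388, so 1 <= a <= 46; b must have the parity of D, and c = (b^2 - D)/(4a) must be an integer >= a.
Enumerate a = 1..46, b in [-a, a]:
  a=1: (1, 0, 1597)  [1]
  a=2: (2, 2, 799)  [1]
  a=3..10: none
  a=11: (11, -6, 146), (11, 6, 146)  [2]
  a=12..16: none
  a=17: (17, -2, 94), (17, 2, 94)  [2]
  a=18..21: none
  a=22: (22, -6, 73), (22, 6, 73)  [2]
  a=23: (23, -12, 71), (23, 12, 71)  [2]
  a=24..33: none
  a=34: (34, -2, 47), (34, 2, 47)  [2]
  a=35..40: none
  a=41: (41, -34, 46), (41, 34, 46)  [2]
  a=42..46: none
Total reduced forms: 1 + 1 + 2 + 2 + 2 + 2 + 2 + 2 = 14
h = 14

14


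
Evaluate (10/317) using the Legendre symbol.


p = 317 is prime, so compute (10/317) with the reciprocity algorithm (Jacobi-symbol steps: pull out 2s via (2/n), flip via reciprocity, reduce):
  pull out 2: (2/317) = -1  (since 317 mod 8 = 5)
  reciprocity: (5/317) -> +(317/5)
  reduce: (2/5)
  pull out 2: (2/5) = -1  (since 5 mod 8 = 5)
  (1/5) = 1
Product of signs = 1
(10/317) = 1

1


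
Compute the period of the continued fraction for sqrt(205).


Run the CF algorithm for sqrt(205).
a_0 = floor(sqrt(205)) = 14; set m_0=0, q_0=1.
Recurrence: m' = q*a - m,  q' = (d - m'^2)/q,  a' = floor((a_0 + m')/q').
  step 1: m=14, q=9, a=3
  step 2: m=13, q=4, a=6
  step 3: m=11, q=21, a=1
  step 4: m=10, q=5, a=4
  step 5: m=10, q=21, a=1
  step 6: m=11, q=4, a=6
  step 7: m=13, q=9, a=3
  step 8: m=14, q=1, a=28
a_8 = 2*a_0 = 28, so the period closes here.
sqrt(205) = [14; 3, 6, 1, 4, 1, 6, 3, 28]
Period length = 8

8


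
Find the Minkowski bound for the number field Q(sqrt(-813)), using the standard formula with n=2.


d = -813, d mod 4 = 3, so disc(K) = 4d = -3252; |disc(K)| = 3252
Imaginary quadratic field, so n = 2, s = r2 = 1, r1 = 0
M = (n!/n^n) * (4/pi)^s * sqrt(|disc(K)|) = (2!/2^2) * (4/pi)^1 * sqrt(3252)
= 0.5 * 1.273240 * 57.026310
= 36.3041

36.3041


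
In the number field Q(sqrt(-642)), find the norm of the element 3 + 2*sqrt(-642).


N(a + b*sqrt(d)) = a^2 - d*b^2
= (3)^2 - (-642)*(2)^2
= 9 + 2568
= 2577

2577


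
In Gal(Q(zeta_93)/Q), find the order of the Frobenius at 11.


The Frobenius at p in Gal(Q(zeta_n)/Q) = (Z/nZ)* is the class of p, so its order is ord_93(11), the smallest k >= 1 with 11^k = 1 mod 93.
n = 93 = 3 * 31, phi(93) = 60; the order divides phi(n).
Divisors of 60: 1, 2, 3, 4, 5, 6, 10, 12, 15, 20, 30, 60
Repeated squaring mod 93: 11^1 = 11, 11^2 = 28, 11^4 = 40, 11^8 = 19, 11^16 = 82, 11^32 = 28
Test divisors in increasing order:
  k=1: 11^1 = 11 mod 93
  k=2: 11^2 = 28 mod 93
  k=3: 11^3 = 28 * 11 = 29 mod 93
  k=4: 11^4 = 40 mod 93
  k=5: 11^5 = 40 * 11 = 68 mod 93
  k=6: 11^6 = 40 * 28 = 4 mod 93
  k=10: 11^10 = 19 * 28 = 67 mod 93
  k=12: 11^12 = 19 * 40 = 16 mod 93
  k=15: 11^15 = 19 * 40 * 28 * 11 = 92 mod 93
  k=20: 11^20 = 82 * 40 = 25 mod 93
  k=30: 11^30 = 82 * 19 * 40 * 28 = 1 mod 93  <- first divisor giving 1
Order = 30

30


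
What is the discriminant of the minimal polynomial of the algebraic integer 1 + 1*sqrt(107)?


The element 1 + 1*sqrt(107) has minimal polynomial:
x^2 - 2*x - 106
Discriminant = (-2)^2 - 4*(-106)
= 4 + 424
= 428

428


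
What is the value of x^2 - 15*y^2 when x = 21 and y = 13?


x^2 - d*y^2
= 21^2 - 15*13^2
= 441 - 2535
= -2094

-2094


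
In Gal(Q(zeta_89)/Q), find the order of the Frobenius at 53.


The Frobenius at p in Gal(Q(zeta_n)/Q) = (Z/nZ)* is the class of p, so its order is ord_89(53), the smallest k >= 1 with 53^k = 1 mod 89.
n = 89 = 89, phi(89) = 88; the order divides phi(n).
Divisors of 88: 1, 2, 4, 8, 11, 22, 44, 88
Repeated squaring mod 89: 53^1 = 53, 53^2 = 50, 53^4 = 8, 53^8 = 64, 53^16 = 2, 53^32 = 4, 53^64 = 16
Test divisors in increasing order:
  k=1: 53^1 = 53 mod 89
  k=2: 53^2 = 50 mod 89
  k=4: 53^4 = 8 mod 89
  k=8: 53^8 = 64 mod 89
  k=11: 53^11 = 64 * 50 * 53 = 55 mod 89
  k=22: 53^22 = 2 * 8 * 50 = 88 mod 89
  k=44: 53^44 = 4 * 64 * 8 = 1 mod 89  <- first divisor giving 1
Order = 44

44


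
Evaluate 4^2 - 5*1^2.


x^2 - d*y^2
= 4^2 - 5*1^2
= 16 - 5
= 11

11


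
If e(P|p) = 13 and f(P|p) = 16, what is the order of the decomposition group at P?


|D_P| = e * f
= 13 * 16
= 208

208


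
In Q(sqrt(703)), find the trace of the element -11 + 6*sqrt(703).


Tr(a + b*sqrt(d)) = (a + b*sqrt(d)) + (a - b*sqrt(d)) = 2a
= 2 * (-11)
= -22

-22


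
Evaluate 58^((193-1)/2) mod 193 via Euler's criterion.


p = 193 is prime and the exponent is (p-1)/2 = 96, so by Euler's criterion 58^96 = (58/193) = +1 or -1 mod 193.
Compute by square-and-multiply:
  96 = 64 + 32 (binary 1100000)
  Repeated squaring mod 193: 58^1 = 58, 58^2 = 83, 58^4 = 134, 58^8 = 7, 58^16 = 49, 58^32 = 85, 58^64 = 84
  58^96 = 58^64 * 58^32 = 84 * 85 mod 193
    84 * 85 = 7140 = 192 mod 193
  58^96 = 192 mod 193
Result 192 = p - 1 = -1 mod 193: 58 is a quadratic non-residue mod 193. As a residue in [0, p-1] the value is 192.
58^96 mod 193 = 192

192


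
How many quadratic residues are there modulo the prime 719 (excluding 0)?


For prime p, the number of non-zero quadratic residues is (p-1)/2.
= (719-1)/2
= 359

359


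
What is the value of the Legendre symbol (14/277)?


p = 277 is prime, so compute (14/277) with the reciprocity algorithm (Jacobi-symbol steps: pull out 2s via (2/n), flip via reciprocity, reduce):
  pull out 2: (2/277) = -1  (since 277 mod 8 = 5)
  reciprocity: (7/277) -> +(277/7)
  reduce: (4/7)
  pull out 2: (2/7) = +1  (since 7 mod 8 = 7)
  pull out 2: (2/7) = +1  (since 7 mod 8 = 7)
  (1/7) = 1
Product of signs = -1
(14/277) = -1

-1


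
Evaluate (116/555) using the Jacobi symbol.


Compute (116/555) via quadratic reciprocity:
  pull out 2: (2/555) = -1  (since 555 mod 8 = 3)
  pull out 2: (2/555) = -1  (since 555 mod 8 = 3)
  reciprocity: (29/555) -> +(555/29)
  reduce: (4/29)
  pull out 2: (2/29) = -1  (since 29 mod 8 = 5)
  pull out 2: (2/29) = -1  (since 29 mod 8 = 5)
  (1/29) = 1
Product of signs = 1

1


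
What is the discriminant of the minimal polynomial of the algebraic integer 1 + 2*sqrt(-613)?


The element 1 + 2*sqrt(-613) has minimal polynomial:
x^2 - 2*x + 2453
Discriminant = (-2)^2 - 4*(2453)
= 4 - 9812
= -9808

-9808


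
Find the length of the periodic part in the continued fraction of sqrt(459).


Run the CF algorithm for sqrt(459).
a_0 = floor(sqrt(459)) = 21; set m_0=0, q_0=1.
Recurrence: m' = q*a - m,  q' = (d - m'^2)/q,  a' = floor((a_0 + m')/q').
  step 1: m=21, q=18, a=2
  step 2: m=15, q=13, a=2
  step 3: m=11, q=26, a=1
  step 4: m=15, q=9, a=4
  step 5: m=21, q=2, a=21
  step 6: m=21, q=9, a=4
  step 7: m=15, q=26, a=1
  step 8: m=11, q=13, a=2
  step 9: m=15, q=18, a=2
  step 10: m=21, q=1, a=42
a_10 = 2*a_0 = 42, so the period closes here.
sqrt(459) = [21; 2, 2, 1, 4, 21, 4, 1, 2, 2, 42]
Period length = 10

10


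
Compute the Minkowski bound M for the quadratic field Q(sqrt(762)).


d = 762, d mod 4 = 2, so disc(K) = 4d = 3048; |disc(K)| = 3048
Real quadratic field, so n = 2, s = r2 = 0, r1 = 2
M = (n!/n^n) * (4/pi)^s * sqrt(|disc(K)|) = (2!/2^2) * (4/pi)^0 * sqrt(3048)
= 0.5 * 1.000000 * 55.208695
= 27.6043

27.6043


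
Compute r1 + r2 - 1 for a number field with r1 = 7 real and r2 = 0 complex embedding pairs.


By Dirichlet's unit theorem:
rank = r1 + r2 - 1
= 7 + 0 - 1
= 6

6


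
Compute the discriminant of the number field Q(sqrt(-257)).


For K = Q(sqrt(d)) with d squarefree: disc(K) = d if d = 1 mod 4, and disc(K) = 4d if d = 2 or 3 mod 4.
Here d = -257, and d mod 4 = 3.
d = 3 mod 4, not 1 (O_K = Z[sqrt(d)]), so disc(K) = 4d = 4 * (-257) = -1028

-1028


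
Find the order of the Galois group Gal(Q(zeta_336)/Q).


|Gal(Q(zeta_336)/Q)| = phi(336)
= 96

96


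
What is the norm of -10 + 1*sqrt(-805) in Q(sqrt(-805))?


N(a + b*sqrt(d)) = a^2 - d*b^2
= (-10)^2 - (-805)*(1)^2
= 100 + 805
= 905

905


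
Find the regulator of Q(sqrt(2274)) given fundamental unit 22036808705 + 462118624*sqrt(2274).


epsilon = 22036808705 + 462118624*sqrt(2274)
= 4.4074e+10
R = ln(4.4074e+10)
= 24.5091

24.5091


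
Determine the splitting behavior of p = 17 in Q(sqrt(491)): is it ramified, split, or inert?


K = Q(sqrt(491)). Since d mod 4 = 3, disc(K) = 1964.
Check p | disc: 1964 mod 17 = 9.
p does not divide disc. Compute Legendre symbol (d/p):
15^((17-1)/2) mod 17 = 1
(d/p) = 1, so p splits: (p) = P*P' with e=1, f=1, g=2.
Therefore p is split.

split


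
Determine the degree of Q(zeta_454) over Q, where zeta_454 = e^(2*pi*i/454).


The degree equals Euler's totient phi(454).
454 = 2 * 227
phi(454) = 226

226


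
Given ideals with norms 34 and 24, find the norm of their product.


N(IJ) = N(I) * N(J)
= 34 * 24
= 816

816


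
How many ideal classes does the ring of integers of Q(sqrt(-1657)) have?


K = Q(sqrt(-1657)). d mod 4 = 3, so D = disc(K) = 4d = -6628
h(K) equals the number of primitive reduced positive-definite forms (a, b, c) = a*x^2 + b*x*y + c*y^2 with b^2 - 4ac = D,
where reduced means |b| <= a <= c, with b >= 0 whenever |b| = a or a = c, and primitive means gcd(a, b, c) = 1.
Reduced forces 3a^2 <= |D| = 6628, so 1 <= a <= 47; b must have the parity of D, and c = (b^2 - D)/(4a) must be an integer >= a.
Enumerate a = 1..47, b in [-a, a]:
  a=1: (1, 0, 1657)  [1]
  a=2: (2, 2, 829)  [1]
  a=3..6: none
  a=7: (7, -6, 238), (7, 6, 238)  [2]
  a=8..10: none
  a=11: (11, -4, 151), (11, 4, 151)  [2]
  a=12..13: none
  a=14: (14, -6, 119), (14, 6, 119)  [2]
  a=15..16: none
  a=17: (17, -6, 98), (17, 6, 98)  [2]
  a=18..21: none
  a=22: (22, -18, 79), (22, 18, 79)  [2]
  a=23..28: none
  a=29: (29, -10, 58), (29, 10, 58)  [2]
  a=30..33: none
  a=34: (34, -6, 49), (34, 6, 49)  [2]
  a=35..47: none
Total reduced forms: 1 + 1 + 2 + 2 + 2 + 2 + 2 + 2 + 2 = 16
h = 16

16


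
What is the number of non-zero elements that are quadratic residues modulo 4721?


For prime p, the number of non-zero quadratic residues is (p-1)/2.
= (4721-1)/2
= 2360

2360


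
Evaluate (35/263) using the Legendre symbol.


p = 263 is prime, so compute (35/263) with the reciprocity algorithm (Jacobi-symbol steps: pull out 2s via (2/n), flip via reciprocity, reduce):
  reciprocity: (35/263) -> -(263/35)
  reduce: (18/35)
  pull out 2: (2/35) = -1  (since 35 mod 8 = 3)
  reciprocity: (9/35) -> +(35/9)
  reduce: (8/9)
  pull out 2: (2/9) = +1  (since 9 mod 8 = 1)
  pull out 2: (2/9) = +1  (since 9 mod 8 = 1)
  pull out 2: (2/9) = +1  (since 9 mod 8 = 1)
  (1/9) = 1
Product of signs = 1
(35/263) = 1

1


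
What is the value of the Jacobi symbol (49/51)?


Compute (49/51) via quadratic reciprocity:
  reciprocity: (49/51) -> +(51/49)
  reduce: (2/49)
  pull out 2: (2/49) = +1  (since 49 mod 8 = 1)
  (1/49) = 1
Product of signs = 1

1


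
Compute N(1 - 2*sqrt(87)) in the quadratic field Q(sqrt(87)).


N(a + b*sqrt(d)) = a^2 - d*b^2
= (1)^2 - (87)*(-2)^2
= 1 - 348
= -347

-347


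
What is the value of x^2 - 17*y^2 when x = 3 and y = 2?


x^2 - d*y^2
= 3^2 - 17*2^2
= 9 - 68
= -59

-59


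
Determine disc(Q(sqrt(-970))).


For K = Q(sqrt(d)) with d squarefree: disc(K) = d if d = 1 mod 4, and disc(K) = 4d if d = 2 or 3 mod 4.
Here d = -970, and d mod 4 = 2.
d = 2 mod 4, not 1 (O_K = Z[sqrt(d)]), so disc(K) = 4d = 4 * (-970) = -3880

-3880


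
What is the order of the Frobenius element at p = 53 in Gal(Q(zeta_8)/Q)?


The Frobenius at p in Gal(Q(zeta_n)/Q) = (Z/nZ)* is the class of p, so its order is ord_8(53), the smallest k >= 1 with 53^k = 1 mod 8.
n = 8 = 2^3, phi(8) = 4; the order divides phi(n).
Divisors of 4: 1, 2, 4
Repeated squaring mod 8: 53^1 = 5, 53^2 = 1, 53^4 = 1
Test divisors in increasing order:
  k=1: 53^1 = 5 mod 8
  k=2: 53^2 = 1 mod 8  <- first divisor giving 1
Order = 2

2


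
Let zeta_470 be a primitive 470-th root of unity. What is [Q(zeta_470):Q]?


The degree equals Euler's totient phi(470).
470 = 2 * 5 * 47
phi(470) = 184

184


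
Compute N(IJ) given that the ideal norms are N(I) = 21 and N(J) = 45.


N(IJ) = N(I) * N(J)
= 21 * 45
= 945

945


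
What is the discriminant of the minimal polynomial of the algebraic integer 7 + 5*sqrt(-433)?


The element 7 + 5*sqrt(-433) has minimal polynomial:
x^2 - 14*x + 10874
Discriminant = (-14)^2 - 4*(10874)
= 196 - 43496
= -43300

-43300


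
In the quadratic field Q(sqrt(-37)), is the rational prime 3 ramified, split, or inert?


K = Q(sqrt(-37)). Since d mod 4 = 3, disc(K) = -148.
Check p | disc: -148 mod 3 = 2.
p does not divide disc. Compute Legendre symbol (d/p):
2^((3-1)/2) mod 3 = -1
(d/p) = -1, so p is inert: (p) stays prime with e=1, f=2, g=1.
Therefore p is inert.

inert


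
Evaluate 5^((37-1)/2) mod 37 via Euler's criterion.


p = 37 is prime and the exponent is (p-1)/2 = 18, so by Euler's criterion 5^18 = (5/37) = +1 or -1 mod 37.
Compute by square-and-multiply:
  18 = 16 + 2 (binary 10010)
  Repeated squaring mod 37: 5^1 = 5, 5^2 = 25, 5^4 = 33, 5^8 = 16, 5^16 = 34
  5^18 = 5^16 * 5^2 = 34 * 25 mod 37
    34 * 25 = 850 = 36 mod 37
  5^18 = 36 mod 37
Result 36 = p - 1 = -1 mod 37: 5 is a quadratic non-residue mod 37. As a residue in [0, p-1] the value is 36.
5^18 mod 37 = 36

36


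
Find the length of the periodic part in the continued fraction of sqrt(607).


Run the CF algorithm for sqrt(607).
a_0 = floor(sqrt(607)) = 24; set m_0=0, q_0=1.
Recurrence: m' = q*a - m,  q' = (d - m'^2)/q,  a' = floor((a_0 + m')/q').
  step 1: m=24, q=31, a=1
  step 2: m=7, q=18, a=1
  step 3: m=11, q=27, a=1
  step 4: m=16, q=13, a=3
  step 5: m=23, q=6, a=7
  step 6: m=19, q=41, a=1
  step 7: m=22, q=3, a=15
  step 8: m=23, q=26, a=1
  step 9: m=3, q=23, a=1
  step 10: m=20, q=9, a=4
  step 11: m=16, q=39, a=1
  step 12: m=23, q=2, a=23
  step 13: m=23, q=39, a=1
  step 14: m=16, q=9, a=4
  step 15: m=20, q=23, a=1
  step 16: m=3, q=26, a=1
  step 17: m=23, q=3, a=15
  step 18: m=22, q=41, a=1
  step 19: m=19, q=6, a=7
  step 20: m=23, q=13, a=3
  step 21: m=16, q=27, a=1
  step 22: m=11, q=18, a=1
  step 23: m=7, q=31, a=1
  step 24: m=24, q=1, a=48
a_24 = 2*a_0 = 48, so the period closes here.
sqrt(607) = [24; 1, 1, 1, 3, 7, 1, 15, 1, 1, 4, 1, 23, 1, 4, 1, 1, 15, 1, 7, 3, 1, 1, 1, 48]
Period length = 24

24


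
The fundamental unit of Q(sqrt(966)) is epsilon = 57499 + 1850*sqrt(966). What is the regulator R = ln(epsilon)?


epsilon = 57499 + 1850*sqrt(966)
= 114998.0000
R = ln(114998.0000)
= 11.6527

11.6527


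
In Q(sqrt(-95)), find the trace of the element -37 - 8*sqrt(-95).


Tr(a + b*sqrt(d)) = (a + b*sqrt(d)) + (a - b*sqrt(d)) = 2a
= 2 * (-37)
= -74

-74


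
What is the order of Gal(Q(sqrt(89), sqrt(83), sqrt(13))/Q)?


The 3 square roots of distinct primes are multiplicatively independent over Q,
so [K:Q] = 2^3 and Gal(K/Q) is isomorphic to (Z/2Z)^3.
|Gal| = 2^3 = 8

8


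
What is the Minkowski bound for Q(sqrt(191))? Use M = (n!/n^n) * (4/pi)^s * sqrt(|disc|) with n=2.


d = 191, d mod 4 = 3, so disc(K) = 4d = 764; |disc(K)| = 764
Real quadratic field, so n = 2, s = r2 = 0, r1 = 2
M = (n!/n^n) * (4/pi)^s * sqrt(|disc(K)|) = (2!/2^2) * (4/pi)^0 * sqrt(764)
= 0.5 * 1.000000 * 27.640550
= 13.8203

13.8203


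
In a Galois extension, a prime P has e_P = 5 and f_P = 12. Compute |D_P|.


|D_P| = e * f
= 5 * 12
= 60

60


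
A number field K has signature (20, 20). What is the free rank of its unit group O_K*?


By Dirichlet's unit theorem:
rank = r1 + r2 - 1
= 20 + 20 - 1
= 39

39


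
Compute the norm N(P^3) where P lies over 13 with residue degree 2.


N(P^a) = p^(a*f)
= 13^(3*2)
= 13^6
= 4826809

4826809


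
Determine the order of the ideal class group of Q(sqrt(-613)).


K = Q(sqrt(-613)). d mod 4 = 3, so D = disc(K) = 4d = -2452
h(K) equals the number of primitive reduced positive-definite forms (a, b, c) = a*x^2 + b*x*y + c*y^2 with b^2 - 4ac = D,
where reduced means |b| <= a <= c, with b >= 0 whenever |b| = a or a = c, and primitive means gcd(a, b, c) = 1.
Reduced forces 3a^2 <= |D| = 2452, so 1 <= a <= 28; b must have the parity of D, and c = (b^2 - D)/(4a) must be an integer >= a.
Enumerate a = 1..28, b in [-a, a]:
  a=1: (1, 0, 613)  [1]
  a=2: (2, 2, 307)  [1]
  a=3..10: none
  a=11: (11, -10, 58), (11, 10, 58)  [2]
  a=12..16: none
  a=17: (17, -8, 37), (17, 8, 37)  [2]
  a=18..21: none
  a=22: (22, -10, 29), (22, 10, 29)  [2]
  a=23: (23, -20, 31), (23, 20, 31)  [2]
  a=24..28: none
Total reduced forms: 1 + 1 + 2 + 2 + 2 + 2 = 10
h = 10

10


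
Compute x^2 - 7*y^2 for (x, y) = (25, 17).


x^2 - d*y^2
= 25^2 - 7*17^2
= 625 - 2023
= -1398

-1398


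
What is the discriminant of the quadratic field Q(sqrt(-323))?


For K = Q(sqrt(d)) with d squarefree: disc(K) = d if d = 1 mod 4, and disc(K) = 4d if d = 2 or 3 mod 4.
Here d = -323, and d mod 4 = 1.
d = 1 mod 4 (O_K = Z[(1+sqrt(d))/2]), so disc(K) = d = -323

-323


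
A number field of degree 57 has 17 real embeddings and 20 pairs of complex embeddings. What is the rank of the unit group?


By Dirichlet's unit theorem:
rank = r1 + r2 - 1
= 17 + 20 - 1
= 36

36


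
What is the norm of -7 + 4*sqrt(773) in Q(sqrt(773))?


N(a + b*sqrt(d)) = a^2 - d*b^2
= (-7)^2 - (773)*(4)^2
= 49 - 12368
= -12319

-12319


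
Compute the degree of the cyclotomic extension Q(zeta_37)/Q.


The degree equals Euler's totient phi(37).
37 = 37
phi(37) = 36

36


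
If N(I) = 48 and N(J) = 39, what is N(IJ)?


N(IJ) = N(I) * N(J)
= 48 * 39
= 1872

1872


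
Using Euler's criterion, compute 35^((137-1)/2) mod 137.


p = 137 is prime and the exponent is (p-1)/2 = 68, so by Euler's criterion 35^68 = (35/137) = +1 or -1 mod 137.
Compute by square-and-multiply:
  68 = 64 + 4 (binary 1000100)
  Repeated squaring mod 137: 35^1 = 35, 35^2 = 129, 35^4 = 64, 35^8 = 123, 35^16 = 59, 35^32 = 56, 35^64 = 122
  35^68 = 35^64 * 35^4 = 122 * 64 mod 137
    122 * 64 = 7808 = 136 mod 137
  35^68 = 136 mod 137
Result 136 = p - 1 = -1 mod 137: 35 is a quadratic non-residue mod 137. As a residue in [0, p-1] the value is 136.
35^68 mod 137 = 136

136


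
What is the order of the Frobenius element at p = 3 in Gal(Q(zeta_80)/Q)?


The Frobenius at p in Gal(Q(zeta_n)/Q) = (Z/nZ)* is the class of p, so its order is ord_80(3), the smallest k >= 1 with 3^k = 1 mod 80.
n = 80 = 2^4 * 5, phi(80) = 32; the order divides phi(n).
Divisors of 32: 1, 2, 4, 8, 16, 32
Repeated squaring mod 80: 3^1 = 3, 3^2 = 9, 3^4 = 1, 3^8 = 1, 3^16 = 1, 3^32 = 1
Test divisors in increasing order:
  k=1: 3^1 = 3 mod 80
  k=2: 3^2 = 9 mod 80
  k=4: 3^4 = 1 mod 80  <- first divisor giving 1
Order = 4

4


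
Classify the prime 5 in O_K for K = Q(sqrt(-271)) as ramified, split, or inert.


K = Q(sqrt(-271)). Since d mod 4 = 1, disc(K) = -271.
Check p | disc: -271 mod 5 = 4.
p does not divide disc. Compute Legendre symbol (d/p):
4^((5-1)/2) mod 5 = 1
(d/p) = 1, so p splits: (p) = P*P' with e=1, f=1, g=2.
Therefore p is split.

split


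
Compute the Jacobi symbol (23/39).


Compute (23/39) via quadratic reciprocity:
  reciprocity: (23/39) -> -(39/23)
  reduce: (16/23)
  pull out 2: (2/23) = +1  (since 23 mod 8 = 7)
  pull out 2: (2/23) = +1  (since 23 mod 8 = 7)
  pull out 2: (2/23) = +1  (since 23 mod 8 = 7)
  pull out 2: (2/23) = +1  (since 23 mod 8 = 7)
  (1/23) = 1
Product of signs = -1

-1


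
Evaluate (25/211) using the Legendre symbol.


p = 211 is prime, so compute (25/211) with the reciprocity algorithm (Jacobi-symbol steps: pull out 2s via (2/n), flip via reciprocity, reduce):
  reciprocity: (25/211) -> +(211/25)
  reduce: (11/25)
  reciprocity: (11/25) -> +(25/11)
  reduce: (3/11)
  reciprocity: (3/11) -> -(11/3)
  reduce: (2/3)
  pull out 2: (2/3) = -1  (since 3 mod 8 = 3)
  (1/3) = 1
Product of signs = 1
(25/211) = 1

1


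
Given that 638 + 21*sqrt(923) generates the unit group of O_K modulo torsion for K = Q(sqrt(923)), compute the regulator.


epsilon = 638 + 21*sqrt(923)
= 1275.9992
R = ln(1275.9992)
= 7.1515

7.1515


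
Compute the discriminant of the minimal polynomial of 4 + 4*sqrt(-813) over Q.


The element 4 + 4*sqrt(-813) has minimal polynomial:
x^2 - 8*x + 13024
Discriminant = (-8)^2 - 4*(13024)
= 64 - 52096
= -52032

-52032


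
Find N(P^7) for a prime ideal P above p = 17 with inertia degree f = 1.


N(P^a) = p^(a*f)
= 17^(7*1)
= 17^7
= 410338673

410338673


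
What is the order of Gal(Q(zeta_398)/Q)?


|Gal(Q(zeta_398)/Q)| = phi(398)
= 198

198


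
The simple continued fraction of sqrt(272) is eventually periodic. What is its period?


Run the CF algorithm for sqrt(272).
a_0 = floor(sqrt(272)) = 16; set m_0=0, q_0=1.
Recurrence: m' = q*a - m,  q' = (d - m'^2)/q,  a' = floor((a_0 + m')/q').
  step 1: m=16, q=16, a=2
  step 2: m=16, q=1, a=32
a_2 = 2*a_0 = 32, so the period closes here.
sqrt(272) = [16; 2, 32]
Period length = 2

2


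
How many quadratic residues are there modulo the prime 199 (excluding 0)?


For prime p, the number of non-zero quadratic residues is (p-1)/2.
= (199-1)/2
= 99

99


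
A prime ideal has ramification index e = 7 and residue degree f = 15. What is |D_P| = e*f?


|D_P| = e * f
= 7 * 15
= 105

105


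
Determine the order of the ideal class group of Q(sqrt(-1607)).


K = Q(sqrt(-1607)). d mod 4 = 1, so D = disc(K) = d = -1607
h(K) equals the number of primitive reduced positive-definite forms (a, b, c) = a*x^2 + b*x*y + c*y^2 with b^2 - 4ac = D,
where reduced means |b| <= a <= c, with b >= 0 whenever |b| = a or a = c, and primitive means gcd(a, b, c) = 1.
Reduced forces 3a^2 <= |D| = 1607, so 1 <= a <= 23; b must have the parity of D, and c = (b^2 - D)/(4a) must be an integer >= a.
Enumerate a = 1..23, b in [-a, a]:
  a=1: (1, 1, 402)  [1]
  a=2: (2, -1, 201), (2, 1, 201)  [2]
  a=3: (3, -1, 134), (3, 1, 134)  [2]
  a=4: (4, -3, 101), (4, 3, 101)  [2]
  a=5: none
  a=6: (6, -5, 68), (6, -1, 67), (6, 1, 67), (6, 5, 68)  [4]
  a=7: none
  a=8: (8, -5, 51), (8, 5, 51)  [2]
  a=9: (9, -7, 46), (9, 7, 46)  [2]
  a=10..11: none
  a=12: (12, -11, 36), (12, -5, 34), (12, 5, 34), (12, 11, 36)  [4]
  a=13..15: none
  a=16: (16, -11, 27), (16, 11, 27)  [2]
  a=17: (17, -5, 24), (17, 5, 24)  [2]
  a=18: (18, -11, 24), (18, -7, 23), (18, 7, 23), (18, 11, 24)  [4]
  a=19..23: none
Total reduced forms: 1 + 2 + 2 + 2 + 4 + 2 + 2 + 4 + 2 + 2 + 4 = 27
h = 27

27
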